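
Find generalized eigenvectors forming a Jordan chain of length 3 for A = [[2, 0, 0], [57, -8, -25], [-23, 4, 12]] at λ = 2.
We seek v_1 ∈ ker((A - 2I)^3) \ ker((A - 2I)^2), then set v_{i+1} = (A - 2I) v_i.

One such chain is v_1 = [[1, 0, 2]]^T, v_2 = [[0, 7, -3]]^T, v_3 = [[0, 5, -2]]^T. Check: (A - 2I) v_3 = [[0, 0, 0]]^T = 0.

v_1 = [[1, 0, 2]]^T, v_2 = [[0, 7, -3]]^T, v_3 = [[0, 5, -2]]^T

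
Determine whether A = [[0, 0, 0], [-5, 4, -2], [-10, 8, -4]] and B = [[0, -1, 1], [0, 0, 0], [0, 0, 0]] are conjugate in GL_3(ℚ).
Two matrices over a field are similar if and only if they have the same invariant factors.

Both A and B have characteristic polynomial x^3 and minimal polynomial x^2. Computing further, both have invariant factors x, x^2. Hence A and B are similar.

Yes.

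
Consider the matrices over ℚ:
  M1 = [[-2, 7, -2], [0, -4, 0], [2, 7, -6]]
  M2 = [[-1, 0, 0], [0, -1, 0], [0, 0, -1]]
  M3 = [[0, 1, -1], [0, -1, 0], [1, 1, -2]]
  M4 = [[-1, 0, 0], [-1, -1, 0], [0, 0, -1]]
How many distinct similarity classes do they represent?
Characteristic polynomials: χ_{M1} = (x + 4)^3, χ_{M2} = (x + 1)^3, χ_{M3} = (x + 1)^3, χ_{M4} = (x + 1)^3.

{M1}: invariant factors x + 4, (x + 4)^2.

{M2}: invariant factors x + 1, x + 1, x + 1.

{M3, M4}: invariant factors x + 1, (x + 1)^2.

Matrices are similar if and only if their invariant-factor lists agree; the partition into similarity classes is {M1}, {M2}, {M3, M4}.

3 classes: {M1}, {M2}, {M3, M4}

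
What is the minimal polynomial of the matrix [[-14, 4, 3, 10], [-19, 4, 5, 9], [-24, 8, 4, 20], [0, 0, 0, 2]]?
The characteristic polynomial factors as (x - 2)(x + 2)^3. The minimal polynomial is ∏(x - λ)^{k_λ} where k_λ is the size of the largest Jordan block at λ.

For λ = -2: rank(A + 2I) = 3, and the largest Jordan block has size 3 (the smallest k with rank((A + 2I)^k) = rank((A + 2I)^(k+1))).
For λ = 2: rank(A - 2I) = 3, and the largest Jordan block has size 1 (the smallest k with rank((A - 2I)^k) = rank((A - 2I)^(k+1))).

So m_A(x) = (x - 2)(x + 2)^3.

m_A(x) = (x - 2)(x + 2)^3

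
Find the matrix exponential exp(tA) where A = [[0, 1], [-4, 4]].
e^{tA} = [[(1 - 2*t)*e^{2*t}, t*e^{2*t}], [-4*t*e^{2*t}, (2*t + 1)*e^{2*t}]]

A has Jordan form J = [[2, 1], [0, 2]] with A = PJP^{-1}, so e^{tA} = P e^{tJ} P^{-1}.

For a Jordan block J_k(λ), e^{tJ_k(λ)} = e^{λt} · (I + tN + t^2 N^2/2! + ... + t^{k-1} N^{k-1}/(k-1)!) where N is the nilpotent superdiagonal part.

Assembling the blocks and conjugating back gives the entries of e^{tA} as shown above.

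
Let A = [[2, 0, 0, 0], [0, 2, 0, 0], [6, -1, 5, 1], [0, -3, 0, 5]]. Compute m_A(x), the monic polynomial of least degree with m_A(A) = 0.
m_A(x) = (x - 5)^2(x - 2)

The characteristic polynomial factors as (x - 5)^2(x - 2)^2. The minimal polynomial is ∏(x - λ)^{k_λ} where k_λ is the size of the largest Jordan block at λ.

For λ = 2: rank(A - 2I) = 2, and the largest Jordan block has size 1 (the smallest k with rank((A - 2I)^k) = rank((A - 2I)^(k+1))).
For λ = 5: rank(A - 5I) = 3, and the largest Jordan block has size 2 (the smallest k with rank((A - 5I)^k) = rank((A - 5I)^(k+1))).

So m_A(x) = (x - 5)^2(x - 2).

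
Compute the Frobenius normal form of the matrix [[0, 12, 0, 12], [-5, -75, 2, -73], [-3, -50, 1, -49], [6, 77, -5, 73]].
The invariant factors of A (the non-unit diagonal entries of the Smith normal form of xI - A over ℚ[x]) are (x - 4)(x + 1)^2(x + 3), each dividing the next. The characteristic polynomial is their product, (x - 4)(x + 1)^2(x + 3).

The rational canonical form is the block-diagonal matrix of companion matrices C(f_i):
R = [[0, 0, 0, 12], [1, 0, 0, 25], [0, 1, 0, 13], [0, 0, 1, -1]].

R = [[0, 0, 0, 12], [1, 0, 0, 25], [0, 1, 0, 13], [0, 0, 1, -1]]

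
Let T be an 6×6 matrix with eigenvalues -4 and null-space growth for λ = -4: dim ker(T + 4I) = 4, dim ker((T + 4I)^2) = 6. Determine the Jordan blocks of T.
λ = -4: successive nullity increments [4, 2] count blocks of size ≥ k; block sizes are [2, 2, 1, 1].

Jordan blocks: (-4, 2), (-4, 2), (-4, 1), (-4, 1)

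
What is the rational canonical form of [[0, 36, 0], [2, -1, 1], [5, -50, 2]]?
R = [[0, 0, 36], [1, 0, 24], [0, 1, 1]]

The invariant factors of A (the non-unit diagonal entries of the Smith normal form of xI - A over ℚ[x]) are (x - 6)(x + 2)(x + 3), each dividing the next. The characteristic polynomial is their product, (x - 6)(x + 2)(x + 3).

The rational canonical form is the block-diagonal matrix of companion matrices C(f_i):
R = [[0, 0, 36], [1, 0, 24], [0, 1, 1]].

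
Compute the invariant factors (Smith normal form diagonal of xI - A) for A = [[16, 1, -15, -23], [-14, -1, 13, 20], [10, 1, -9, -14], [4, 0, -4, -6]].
The Jordan structure of A has elementary divisors x^2, x^2. Arranging the block sizes at each eigenvalue in decreasing order and taking row products gives the invariant factors.

Invariant factors (smallest first, each dividing the next): x^2, x^2.

Check: the last factor x^2 is the minimal polynomial, and the product x^4 is the characteristic polynomial.

x^2, x^2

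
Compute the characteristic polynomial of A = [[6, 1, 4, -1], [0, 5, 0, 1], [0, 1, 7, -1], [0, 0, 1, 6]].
χ_A(x) = (x - 6)^4

xI - A = [[x - 6, -1, -4, 1], [0, x - 5, 0, -1], [0, -1, x - 7, 1], [0, 0, -1, x - 6]].

Expanding det(xI - A) along the first row:
det(xI - A) = + (x - 6)·det([[x - 5, 0, -1], [-1, x - 7, 1], [0, -1, x - 6]]) - (-1)·det([[0, 0, -1], [0, x - 7, 1], [0, -1, x - 6]]) + (-4)·det([[0, x - 5, -1], [0, -1, 1], [0, 0, x - 6]]) - (1)·det([[0, x - 5, 0], [0, -1, x - 7], [0, 0, -1]]).

Evaluating gives χ_A(x) = x^4 - 24x^3 + 216x^2 - 864x + 1296 = (x - 6)^4.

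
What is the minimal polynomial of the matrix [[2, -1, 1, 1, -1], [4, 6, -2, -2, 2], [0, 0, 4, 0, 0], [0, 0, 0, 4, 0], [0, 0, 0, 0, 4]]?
m_A(x) = (x - 4)^2

The characteristic polynomial factors as (x - 4)^5. The minimal polynomial is ∏(x - λ)^{k_λ} where k_λ is the size of the largest Jordan block at λ.

For λ = 4: rank(A - 4I) = 1, and the largest Jordan block has size 2 (the smallest k with rank((A - 4I)^k) = rank((A - 4I)^(k+1))).

So m_A(x) = (x - 4)^2.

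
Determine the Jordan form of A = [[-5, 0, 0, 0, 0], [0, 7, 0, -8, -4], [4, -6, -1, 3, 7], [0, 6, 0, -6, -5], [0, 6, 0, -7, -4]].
J = [[-5, 0, 0, 0, 0], [0, -5, 0, 0, 0], [0, 0, -1, 0, 0], [0, 0, 0, 1, 1], [0, 0, 0, 0, 1]]

The characteristic polynomial is det(xI - A) = (x - 1)^2(x + 1)(x + 5)^2, so the eigenvalues are -5 (algebraic multiplicity 2), -1 (algebraic multiplicity 1), 1 (algebraic multiplicity 2).

For λ = -5: rank(A + 5I) = 3. The eigenspace has dimension 5 - 3 = 2, so there are 2 Jordan blocks; the rank sequence gives block sizes [1, 1].

For λ = -1: algebraic multiplicity 1 gives one 1×1 block.

For λ = 1: rank(A - I) = 4, rank((A - I)^2) = 3. The eigenspace has dimension 5 - 4 = 1, so there is 1 Jordan block; the rank sequence gives block sizes [2].

Assembling the blocks gives the Jordan form J above.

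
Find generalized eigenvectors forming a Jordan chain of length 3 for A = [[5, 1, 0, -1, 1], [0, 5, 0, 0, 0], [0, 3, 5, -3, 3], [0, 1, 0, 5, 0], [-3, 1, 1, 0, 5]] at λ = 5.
v_1 = [[1, 0, 4, 0, 0]]^T, v_2 = [[0, 0, 0, 0, 1]]^T, v_3 = [[1, 0, 3, 0, 0]]^T

We seek v_1 ∈ ker((A - 5I)^3) \ ker((A - 5I)^2), then set v_{i+1} = (A - 5I) v_i.

One such chain is v_1 = [[1, 0, 4, 0, 0]]^T, v_2 = [[0, 0, 0, 0, 1]]^T, v_3 = [[1, 0, 3, 0, 0]]^T. Check: (A - 5I) v_3 = [[0, 0, 0, 0, 0]]^T = 0.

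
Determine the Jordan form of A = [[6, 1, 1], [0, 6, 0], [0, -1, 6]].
The characteristic polynomial is det(xI - A) = (x - 6)^3, so the eigenvalues are 6 (algebraic multiplicity 3).

For λ = 6: rank(A - 6I) = 2, rank((A - 6I)^2) = 1, rank((A - 6I)^3) = 0. The eigenspace has dimension 3 - 2 = 1, so there is 1 Jordan block; the rank sequence gives block sizes [3].

Assembling the blocks gives the Jordan form J above.

J = [[6, 1, 0], [0, 6, 1], [0, 0, 6]]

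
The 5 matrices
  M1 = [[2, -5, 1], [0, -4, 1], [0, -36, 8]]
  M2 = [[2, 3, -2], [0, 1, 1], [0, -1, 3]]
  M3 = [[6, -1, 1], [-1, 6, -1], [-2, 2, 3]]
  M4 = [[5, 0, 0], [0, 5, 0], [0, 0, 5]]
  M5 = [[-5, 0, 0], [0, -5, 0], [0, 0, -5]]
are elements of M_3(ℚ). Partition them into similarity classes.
Characteristic polynomials: χ_{M1} = (x - 2)^3, χ_{M2} = (x - 2)^3, χ_{M3} = (x - 5)^3, χ_{M4} = (x - 5)^3, χ_{M5} = (x + 5)^3.

{M1, M2}: invariant factors (x - 2)^3.

{M3}: invariant factors x - 5, (x - 5)^2.

{M4}: invariant factors x - 5, x - 5, x - 5.

{M5}: invariant factors x + 5, x + 5, x + 5.

Matrices are similar if and only if their invariant-factor lists agree; the partition into similarity classes is {M1, M2}, {M3}, {M4}, {M5}.

4 classes: {M1, M2}, {M3}, {M4}, {M5}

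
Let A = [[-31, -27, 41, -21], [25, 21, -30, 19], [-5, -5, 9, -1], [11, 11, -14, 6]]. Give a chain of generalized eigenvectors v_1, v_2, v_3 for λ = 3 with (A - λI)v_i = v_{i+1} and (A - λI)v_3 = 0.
v_1 = [[-1, 0, -1, 0]]^T, v_2 = [[-7, 5, -1, 3]]^T, v_3 = [[-1, 2, 1, 1]]^T

We seek v_1 ∈ ker((A - 3I)^3) \ ker((A - 3I)^2), then set v_{i+1} = (A - 3I) v_i.

One such chain is v_1 = [[-1, 0, -1, 0]]^T, v_2 = [[-7, 5, -1, 3]]^T, v_3 = [[-1, 2, 1, 1]]^T. Check: (A - 3I) v_3 = [[0, 0, 0, 0]]^T = 0.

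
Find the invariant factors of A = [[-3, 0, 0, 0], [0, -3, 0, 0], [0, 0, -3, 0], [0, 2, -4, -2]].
The Jordan structure of A has elementary divisors (x + 3), (x + 3), (x + 3), (x + 2). Arranging the block sizes at each eigenvalue in decreasing order and taking row products gives the invariant factors.

Invariant factors (smallest first, each dividing the next): x + 3, x + 3, (x + 2)(x + 3).

Check: the last factor (x + 2)(x + 3) is the minimal polynomial, and the product (x + 2)(x + 3)^3 is the characteristic polynomial.

x + 3, x + 3, (x + 2)(x + 3)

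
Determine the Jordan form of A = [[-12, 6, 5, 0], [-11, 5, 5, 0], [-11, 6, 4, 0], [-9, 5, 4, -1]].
The characteristic polynomial is det(xI - A) = (x + 1)^4, so the eigenvalues are -1 (algebraic multiplicity 4).

For λ = -1: rank(A + I) = 2, rank((A + I)^2) = 0. The eigenspace has dimension 4 - 2 = 2, so there are 2 Jordan blocks; the rank sequence gives block sizes [2, 2].

Assembling the blocks gives the Jordan form J above.

J = [[-1, 1, 0, 0], [0, -1, 0, 0], [0, 0, -1, 1], [0, 0, 0, -1]]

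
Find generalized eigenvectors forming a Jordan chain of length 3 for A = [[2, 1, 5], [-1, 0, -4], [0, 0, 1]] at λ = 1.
v_1 = [[0, -5, 1]]^T, v_2 = [[0, 1, 0]]^T, v_3 = [[1, -1, 0]]^T

We seek v_1 ∈ ker((A - I)^3) \ ker((A - I)^2), then set v_{i+1} = (A - I) v_i.

One such chain is v_1 = [[0, -5, 1]]^T, v_2 = [[0, 1, 0]]^T, v_3 = [[1, -1, 0]]^T. Check: (A - I) v_3 = [[0, 0, 0]]^T = 0.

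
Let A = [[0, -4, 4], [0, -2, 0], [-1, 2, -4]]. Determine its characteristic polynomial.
χ_A(x) = (x + 2)^3

xI - A = [[x, 4, -4], [0, x + 2, 0], [1, -2, x + 4]].

Expanding det(xI - A) along the first row:
det(xI - A) = + (x)·det([[x + 2, 0], [-2, x + 4]]) - (4)·det([[0, 0], [1, x + 4]]) + (-4)·det([[0, x + 2], [1, -2]]).

Evaluating gives χ_A(x) = x^3 + 6x^2 + 12x + 8 = (x + 2)^3.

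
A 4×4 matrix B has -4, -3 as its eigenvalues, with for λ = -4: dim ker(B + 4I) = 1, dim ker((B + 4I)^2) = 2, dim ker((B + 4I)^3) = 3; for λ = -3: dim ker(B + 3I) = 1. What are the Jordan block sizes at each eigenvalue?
λ = -4: successive nullity increments [1, 1, 1] count blocks of size ≥ k; block sizes are [3].
λ = -3: successive nullity increments [1] count blocks of size ≥ k; block sizes are [1].

Jordan blocks: (-4, 3), (-3, 1)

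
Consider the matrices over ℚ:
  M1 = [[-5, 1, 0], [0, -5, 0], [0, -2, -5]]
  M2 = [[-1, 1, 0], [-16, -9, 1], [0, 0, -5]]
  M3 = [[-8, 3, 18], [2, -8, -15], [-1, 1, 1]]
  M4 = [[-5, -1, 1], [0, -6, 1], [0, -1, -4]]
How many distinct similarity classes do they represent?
2 classes: {M1, M4}, {M2, M3}

Characteristic polynomials: χ_{M1} = (x + 5)^3, χ_{M2} = (x + 5)^3, χ_{M3} = (x + 5)^3, χ_{M4} = (x + 5)^3.

{M1, M4}: invariant factors x + 5, (x + 5)^2.

{M2, M3}: invariant factors (x + 5)^3.

Matrices are similar if and only if their invariant-factor lists agree; the partition into similarity classes is {M1, M4}, {M2, M3}.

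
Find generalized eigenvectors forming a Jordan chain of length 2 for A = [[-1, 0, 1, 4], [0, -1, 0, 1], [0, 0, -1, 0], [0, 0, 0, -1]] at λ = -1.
v_1 = [[0, 0, 1, 0]]^T, v_2 = [[1, 0, 0, 0]]^T

We seek v_1 ∈ ker((A + I)^2) \ ker(A + I), then set v_{i+1} = (A + I) v_i.

One such chain is v_1 = [[0, 0, 1, 0]]^T, v_2 = [[1, 0, 0, 0]]^T. Check: (A + I) v_2 = [[0, 0, 0, 0]]^T = 0.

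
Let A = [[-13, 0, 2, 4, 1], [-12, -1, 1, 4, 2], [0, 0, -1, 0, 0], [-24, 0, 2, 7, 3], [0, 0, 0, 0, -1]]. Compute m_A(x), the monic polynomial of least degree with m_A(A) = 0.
m_A(x) = (x + 1)^2(x + 5)

The characteristic polynomial factors as (x + 1)^4(x + 5). The minimal polynomial is ∏(x - λ)^{k_λ} where k_λ is the size of the largest Jordan block at λ.

For λ = -5: rank(A + 5I) = 4, and the largest Jordan block has size 1 (the smallest k with rank((A + 5I)^k) = rank((A + 5I)^(k+1))).
For λ = -1: rank(A + I) = 3, and the largest Jordan block has size 2 (the smallest k with rank((A + I)^k) = rank((A + I)^(k+1))).

So m_A(x) = (x + 1)^2(x + 5).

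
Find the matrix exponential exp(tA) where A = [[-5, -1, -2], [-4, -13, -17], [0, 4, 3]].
A has Jordan form J = [[-5, 1, 0], [0, -5, 1], [0, 0, -5]] with A = PJP^{-1}, so e^{tA} = P e^{tJ} P^{-1}.

For a Jordan block J_k(λ), e^{tJ_k(λ)} = e^{λt} · (I + tN + t^2 N^2/2! + ... + t^{k-1} N^{k-1}/(k-1)!) where N is the nilpotent superdiagonal part.

Assembling the blocks and conjugating back gives the entries of e^{tA} as shown above.

e^{tA} = [[(2*t^2 + 1)*e^{-5*t}, -t*e^{-5*t}, t*(t - 4)*e^{-5*t}/2], [4*t*(4*t - 1)*e^{-5*t}, (1 - 8*t)*e^{-5*t}, t*(4*t - 17)*e^{-5*t}], [-8*t^2*e^{-5*t}, 4*t*e^{-5*t}, (-2*t^2 + 8*t + 1)*e^{-5*t}]]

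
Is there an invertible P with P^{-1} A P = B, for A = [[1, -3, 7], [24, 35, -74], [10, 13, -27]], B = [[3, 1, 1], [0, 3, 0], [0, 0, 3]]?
Both have characteristic polynomial (x - 3)^3, but the minimal polynomial of A is (x - 3)^3 while the minimal polynomial of B is (x - 3)^2. The minimal polynomial is a similarity invariant, so A and B are not similar.

No.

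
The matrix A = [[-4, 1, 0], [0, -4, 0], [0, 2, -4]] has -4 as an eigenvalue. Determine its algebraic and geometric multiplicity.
algebraic multiplicity 3, geometric multiplicity 2

The characteristic polynomial is (x + 4)^3, so the factor x + 4 appears with exponent 3: the algebraic multiplicity is 3.

rank(A + 4I) = 1, so the eigenspace has dimension 3 - 1 = 2: the geometric multiplicity is 2.

Since 2 < 3, A is not diagonalizable.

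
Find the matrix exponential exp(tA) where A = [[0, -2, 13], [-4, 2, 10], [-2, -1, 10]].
e^{tA} = [[(-t^2 - 4*t + 1)*e^{4*t}, t*(-t - 4)*e^{4*t}/2, t*(3*t + 13)*e^{4*t}], [2*t*(t - 2)*e^{4*t}, (t^2 - 2*t + 1)*e^{4*t}, 2*t*(5 - 3*t)*e^{4*t}], [-2*t*e^{4*t}, -t*e^{4*t}, (6*t + 1)*e^{4*t}]]

A has Jordan form J = [[4, 1, 0], [0, 4, 1], [0, 0, 4]] with A = PJP^{-1}, so e^{tA} = P e^{tJ} P^{-1}.

For a Jordan block J_k(λ), e^{tJ_k(λ)} = e^{λt} · (I + tN + t^2 N^2/2! + ... + t^{k-1} N^{k-1}/(k-1)!) where N is the nilpotent superdiagonal part.

Assembling the blocks and conjugating back gives the entries of e^{tA} as shown above.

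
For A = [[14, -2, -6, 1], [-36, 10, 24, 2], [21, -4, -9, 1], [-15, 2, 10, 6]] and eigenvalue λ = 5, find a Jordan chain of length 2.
v_1 = [[-1, -2, -1, 0]]^T, v_2 = [[1, 2, 1, 1]]^T

We seek v_1 ∈ ker((A - 5I)^2) \ ker(A - 5I), then set v_{i+1} = (A - 5I) v_i.

One such chain is v_1 = [[-1, -2, -1, 0]]^T, v_2 = [[1, 2, 1, 1]]^T. Check: (A - 5I) v_2 = [[0, 0, 0, 0]]^T = 0.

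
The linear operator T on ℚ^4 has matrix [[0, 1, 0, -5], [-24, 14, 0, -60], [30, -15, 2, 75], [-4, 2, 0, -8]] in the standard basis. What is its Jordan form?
J = [[2, 1, 0, 0], [0, 2, 0, 0], [0, 0, 2, 0], [0, 0, 0, 2]]

The characteristic polynomial is det(xI - A) = (x - 2)^4, so the eigenvalues are 2 (algebraic multiplicity 4).

For λ = 2: rank(A - 2I) = 1, rank((A - 2I)^2) = 0. The eigenspace has dimension 4 - 1 = 3, so there are 3 Jordan blocks; the rank sequence gives block sizes [2, 1, 1].

Assembling the blocks gives the Jordan form J above.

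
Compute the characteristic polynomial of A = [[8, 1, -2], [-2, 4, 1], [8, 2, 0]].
χ_A(x) = (x - 4)^3

xI - A = [[x - 8, -1, 2], [2, x - 4, -1], [-8, -2, x]].

Expanding det(xI - A) along the first row:
det(xI - A) = + (x - 8)·det([[x - 4, -1], [-2, x]]) - (-1)·det([[2, -1], [-8, x]]) + (2)·det([[2, x - 4], [-8, -2]]).

Evaluating gives χ_A(x) = x^3 - 12x^2 + 48x - 64 = (x - 4)^3.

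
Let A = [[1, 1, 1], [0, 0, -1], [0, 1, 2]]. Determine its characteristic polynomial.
χ_A(x) = (x - 1)^3

xI - A = [[x - 1, -1, -1], [0, x, 1], [0, -1, x - 2]].

Expanding det(xI - A) along the first row:
det(xI - A) = + (x - 1)·det([[x, 1], [-1, x - 2]]) - (-1)·det([[0, 1], [0, x - 2]]) + (-1)·det([[0, x], [0, -1]]).

Evaluating gives χ_A(x) = x^3 - 3x^2 + 3x - 1 = (x - 1)^3.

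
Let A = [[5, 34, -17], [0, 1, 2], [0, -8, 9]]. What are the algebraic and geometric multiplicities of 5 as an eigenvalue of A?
The characteristic polynomial is (x - 5)^3, so the factor x - 5 appears with exponent 3: the algebraic multiplicity is 3.

rank(A - 5I) = 1, so the eigenspace has dimension 3 - 1 = 2: the geometric multiplicity is 2.

Since 2 < 3, A is not diagonalizable.

algebraic multiplicity 3, geometric multiplicity 2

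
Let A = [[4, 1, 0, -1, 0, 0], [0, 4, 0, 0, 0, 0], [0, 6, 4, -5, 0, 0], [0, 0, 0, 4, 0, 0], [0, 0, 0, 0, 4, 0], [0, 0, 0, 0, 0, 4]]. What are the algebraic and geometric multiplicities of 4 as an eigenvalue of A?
The characteristic polynomial is (x - 4)^6, so the factor x - 4 appears with exponent 6: the algebraic multiplicity is 6.

rank(A - 4I) = 2, so the eigenspace has dimension 6 - 2 = 4: the geometric multiplicity is 4.

Since 4 < 6, A is not diagonalizable.

algebraic multiplicity 6, geometric multiplicity 4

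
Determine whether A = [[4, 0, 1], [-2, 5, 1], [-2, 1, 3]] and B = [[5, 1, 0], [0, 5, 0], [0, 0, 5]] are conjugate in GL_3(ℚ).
No.

trace(A) = 12 but trace(B) = 15. The trace is a similarity invariant, so A and B are not similar.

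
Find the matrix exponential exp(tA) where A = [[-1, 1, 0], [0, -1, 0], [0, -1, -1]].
e^{tA} = [[e^{-t}, t*e^{-t}, 0], [0, e^{-t}, 0], [0, -t*e^{-t}, e^{-t}]]

A has Jordan form J = [[-1, 1, 0], [0, -1, 0], [0, 0, -1]] with A = PJP^{-1}, so e^{tA} = P e^{tJ} P^{-1}.

For a Jordan block J_k(λ), e^{tJ_k(λ)} = e^{λt} · (I + tN + t^2 N^2/2! + ... + t^{k-1} N^{k-1}/(k-1)!) where N is the nilpotent superdiagonal part.

Assembling the blocks and conjugating back gives the entries of e^{tA} as shown above.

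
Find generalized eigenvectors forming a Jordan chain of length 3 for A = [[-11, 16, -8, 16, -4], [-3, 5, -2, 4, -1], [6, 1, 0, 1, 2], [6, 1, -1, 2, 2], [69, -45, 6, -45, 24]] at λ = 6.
We seek v_1 ∈ ker((A - 6I)^3) \ ker((A - 6I)^2), then set v_{i+1} = (A - 6I) v_i.

One such chain is v_1 = [[-4, -1, -1, -1, 10]]^T, v_2 = [[4, 1, 0, 0, -12]]^T, v_3 = [[-4, -1, 1, 1, 15]]^T. Check: (A - 6I) v_3 = [[0, 0, 0, 0, 0]]^T = 0.

v_1 = [[-4, -1, -1, -1, 10]]^T, v_2 = [[4, 1, 0, 0, -12]]^T, v_3 = [[-4, -1, 1, 1, 15]]^T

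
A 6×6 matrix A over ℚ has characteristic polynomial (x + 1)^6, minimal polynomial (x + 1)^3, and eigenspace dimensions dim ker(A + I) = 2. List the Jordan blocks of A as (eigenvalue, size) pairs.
Jordan blocks: (-1, 3), (-1, 3)

λ = -1: algebraic multiplicity 6 (exponent in χ_A), largest block size 3 (exponent in m_A), 2 blocks (geometric multiplicity). These force block sizes [3, 3].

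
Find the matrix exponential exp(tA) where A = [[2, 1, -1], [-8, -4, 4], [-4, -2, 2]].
e^{tA} = [[2*t + 1, t, -t], [-8*t, 1 - 4*t, 4*t], [-4*t, -2*t, 2*t + 1]]

A has Jordan form J = [[0, 1, 0], [0, 0, 0], [0, 0, 0]] with A = PJP^{-1}, so e^{tA} = P e^{tJ} P^{-1}.

For a Jordan block J_k(λ), e^{tJ_k(λ)} = e^{λt} · (I + tN + t^2 N^2/2! + ... + t^{k-1} N^{k-1}/(k-1)!) where N is the nilpotent superdiagonal part.

Assembling the blocks and conjugating back gives the entries of e^{tA} as shown above.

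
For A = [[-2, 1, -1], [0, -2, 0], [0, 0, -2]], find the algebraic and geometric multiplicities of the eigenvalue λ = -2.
algebraic multiplicity 3, geometric multiplicity 2

The characteristic polynomial is (x + 2)^3, so the factor x + 2 appears with exponent 3: the algebraic multiplicity is 3.

rank(A + 2I) = 1, so the eigenspace has dimension 3 - 1 = 2: the geometric multiplicity is 2.

Since 2 < 3, A is not diagonalizable.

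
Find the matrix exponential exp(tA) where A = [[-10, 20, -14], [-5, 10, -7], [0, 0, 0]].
e^{tA} = [[1 - 10*t, 20*t, -14*t], [-5*t, 10*t + 1, -7*t], [0, 0, 1]]

A has Jordan form J = [[0, 1, 0], [0, 0, 0], [0, 0, 0]] with A = PJP^{-1}, so e^{tA} = P e^{tJ} P^{-1}.

For a Jordan block J_k(λ), e^{tJ_k(λ)} = e^{λt} · (I + tN + t^2 N^2/2! + ... + t^{k-1} N^{k-1}/(k-1)!) where N is the nilpotent superdiagonal part.

Assembling the blocks and conjugating back gives the entries of e^{tA} as shown above.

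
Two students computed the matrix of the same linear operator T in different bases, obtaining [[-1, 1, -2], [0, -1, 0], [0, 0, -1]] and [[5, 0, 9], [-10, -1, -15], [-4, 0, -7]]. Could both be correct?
Two matrices over a field are similar if and only if they have the same invariant factors.

Both A and B have characteristic polynomial (x + 1)^3 and minimal polynomial (x + 1)^2. Computing further, both have invariant factors x + 1, (x + 1)^2. Hence A and B are similar.

Yes.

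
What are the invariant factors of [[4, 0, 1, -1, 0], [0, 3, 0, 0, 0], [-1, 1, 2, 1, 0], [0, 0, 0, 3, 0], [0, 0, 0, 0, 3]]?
The Jordan structure of A has elementary divisors (x - 3)^3, (x - 3), (x - 3). Arranging the block sizes at each eigenvalue in decreasing order and taking row products gives the invariant factors.

Invariant factors (smallest first, each dividing the next): x - 3, x - 3, (x - 3)^3.

Check: the last factor (x - 3)^3 is the minimal polynomial, and the product (x - 3)^5 is the characteristic polynomial.

x - 3, x - 3, (x - 3)^3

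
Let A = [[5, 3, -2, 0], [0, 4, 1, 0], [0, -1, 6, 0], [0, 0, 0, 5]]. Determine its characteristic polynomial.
χ_A(x) = (x - 5)^4

xI - A = [[x - 5, -3, 2, 0], [0, x - 4, -1, 0], [0, 1, x - 6, 0], [0, 0, 0, x - 5]].

Expanding det(xI - A) along the first row:
det(xI - A) = + (x - 5)·det([[x - 4, -1, 0], [1, x - 6, 0], [0, 0, x - 5]]) - (-3)·det([[0, -1, 0], [0, x - 6, 0], [0, 0, x - 5]]) + (2)·det([[0, x - 4, 0], [0, 1, 0], [0, 0, x - 5]]) - (0)·det([[0, x - 4, -1], [0, 1, x - 6], [0, 0, 0]]).

Evaluating gives χ_A(x) = x^4 - 20x^3 + 150x^2 - 500x + 625 = (x - 5)^4.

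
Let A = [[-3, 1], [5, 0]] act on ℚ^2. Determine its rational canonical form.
R = [[0, 5], [1, -3]]

The invariant factors of A (the non-unit diagonal entries of the Smith normal form of xI - A over ℚ[x]) are x^2 + 3x - 5, each dividing the next. The characteristic polynomial is their product, x^2 + 3x - 5.

The rational canonical form is the block-diagonal matrix of companion matrices C(f_i):
R = [[0, 5], [1, -3]].

Note the characteristic polynomial does not split into linear factors over ℚ, so A has no Jordan form over ℚ; the rational canonical form exists over any field.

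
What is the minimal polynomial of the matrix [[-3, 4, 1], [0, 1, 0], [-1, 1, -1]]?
m_A(x) = (x - 1)(x + 2)^2

The characteristic polynomial factors as (x - 1)(x + 2)^2. The minimal polynomial is ∏(x - λ)^{k_λ} where k_λ is the size of the largest Jordan block at λ.

For λ = -2: rank(A + 2I) = 2, and the largest Jordan block has size 2 (the smallest k with rank((A + 2I)^k) = rank((A + 2I)^(k+1))).
For λ = 1: rank(A - I) = 2, and the largest Jordan block has size 1 (the smallest k with rank((A - I)^k) = rank((A - I)^(k+1))).

So m_A(x) = (x - 1)(x + 2)^2.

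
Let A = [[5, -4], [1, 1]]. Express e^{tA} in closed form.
e^{tA} = [[(2*t + 1)*e^{3*t}, -4*t*e^{3*t}], [t*e^{3*t}, (1 - 2*t)*e^{3*t}]]

A has Jordan form J = [[3, 1], [0, 3]] with A = PJP^{-1}, so e^{tA} = P e^{tJ} P^{-1}.

For a Jordan block J_k(λ), e^{tJ_k(λ)} = e^{λt} · (I + tN + t^2 N^2/2! + ... + t^{k-1} N^{k-1}/(k-1)!) where N is the nilpotent superdiagonal part.

Assembling the blocks and conjugating back gives the entries of e^{tA} as shown above.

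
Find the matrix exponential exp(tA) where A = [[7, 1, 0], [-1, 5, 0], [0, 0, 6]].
A has Jordan form J = [[6, 1, 0], [0, 6, 0], [0, 0, 6]] with A = PJP^{-1}, so e^{tA} = P e^{tJ} P^{-1}.

For a Jordan block J_k(λ), e^{tJ_k(λ)} = e^{λt} · (I + tN + t^2 N^2/2! + ... + t^{k-1} N^{k-1}/(k-1)!) where N is the nilpotent superdiagonal part.

Assembling the blocks and conjugating back gives the entries of e^{tA} as shown above.

e^{tA} = [[(t + 1)*e^{6*t}, t*e^{6*t}, 0], [-t*e^{6*t}, (1 - t)*e^{6*t}, 0], [0, 0, e^{6*t}]]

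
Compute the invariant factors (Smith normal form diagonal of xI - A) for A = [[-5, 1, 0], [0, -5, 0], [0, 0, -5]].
The Jordan structure of A has elementary divisors (x + 5)^2, (x + 5). Arranging the block sizes at each eigenvalue in decreasing order and taking row products gives the invariant factors.

Invariant factors (smallest first, each dividing the next): x + 5, (x + 5)^2.

Check: the last factor (x + 5)^2 is the minimal polynomial, and the product (x + 5)^3 is the characteristic polynomial.

x + 5, (x + 5)^2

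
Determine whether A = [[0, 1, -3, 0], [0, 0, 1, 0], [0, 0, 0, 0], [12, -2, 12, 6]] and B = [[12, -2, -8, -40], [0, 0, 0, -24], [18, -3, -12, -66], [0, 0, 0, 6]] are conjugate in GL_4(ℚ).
Both have characteristic polynomial x^3(x - 6), but the minimal polynomial of A is x^3(x - 6) while the minimal polynomial of B is x^2(x - 6). The minimal polynomial is a similarity invariant, so A and B are not similar.

No.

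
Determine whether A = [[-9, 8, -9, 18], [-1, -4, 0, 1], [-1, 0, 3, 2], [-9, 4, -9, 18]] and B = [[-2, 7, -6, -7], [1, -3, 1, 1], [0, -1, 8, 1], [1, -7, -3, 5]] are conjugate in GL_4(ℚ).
Two matrices over a field are similar if and only if they have the same invariant factors.

Both A and B have characteristic polynomial (x - 6)^2(x + 2)^2 and minimal polynomial (x - 6)^2(x + 2)^2. Computing further, both have invariant factors (x - 6)^2(x + 2)^2. Hence A and B are similar.

Yes.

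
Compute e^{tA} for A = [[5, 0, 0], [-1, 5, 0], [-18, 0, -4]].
A has Jordan form J = [[-4, 0, 0], [0, 5, 1], [0, 0, 5]] with A = PJP^{-1}, so e^{tA} = P e^{tJ} P^{-1}.

For a Jordan block J_k(λ), e^{tJ_k(λ)} = e^{λt} · (I + tN + t^2 N^2/2! + ... + t^{k-1} N^{k-1}/(k-1)!) where N is the nilpotent superdiagonal part.

Assembling the blocks and conjugating back gives the entries of e^{tA} as shown above.

e^{tA} = [[e^{5*t}, 0, 0], [-t*e^{5*t}, e^{5*t}, 0], [2*(1 - e^{9*t})*e^{-4*t}, 0, e^{-4*t}]]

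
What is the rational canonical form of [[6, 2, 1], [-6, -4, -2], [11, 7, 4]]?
The invariant factors of A (the non-unit diagonal entries of the Smith normal form of xI - A over ℚ[x]) are (x - 6)(x - 1)(x + 1), each dividing the next. The characteristic polynomial is their product, (x - 6)(x - 1)(x + 1).

The rational canonical form is the block-diagonal matrix of companion matrices C(f_i):
R = [[0, 0, -6], [1, 0, 1], [0, 1, 6]].

R = [[0, 0, -6], [1, 0, 1], [0, 1, 6]]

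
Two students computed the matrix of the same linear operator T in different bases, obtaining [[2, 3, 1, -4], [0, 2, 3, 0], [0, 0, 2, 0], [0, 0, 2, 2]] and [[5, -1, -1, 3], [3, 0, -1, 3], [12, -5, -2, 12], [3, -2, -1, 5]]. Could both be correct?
Yes.

Two matrices over a field are similar if and only if they have the same invariant factors.

Both A and B have characteristic polynomial (x - 2)^4 and minimal polynomial (x - 2)^3. Computing further, both have invariant factors x - 2, (x - 2)^3. Hence A and B are similar.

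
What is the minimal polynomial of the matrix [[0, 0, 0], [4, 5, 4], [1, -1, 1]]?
m_A(x) = x(x - 3)^2

The characteristic polynomial factors as x(x - 3)^2. The minimal polynomial is ∏(x - λ)^{k_λ} where k_λ is the size of the largest Jordan block at λ.

For λ = 0: rank(A) = 2, and the largest Jordan block has size 1 (the smallest k with rank(A^k) = rank(A^(k+1))).
For λ = 3: rank(A - 3I) = 2, and the largest Jordan block has size 2 (the smallest k with rank((A - 3I)^k) = rank((A - 3I)^(k+1))).

So m_A(x) = x(x - 3)^2.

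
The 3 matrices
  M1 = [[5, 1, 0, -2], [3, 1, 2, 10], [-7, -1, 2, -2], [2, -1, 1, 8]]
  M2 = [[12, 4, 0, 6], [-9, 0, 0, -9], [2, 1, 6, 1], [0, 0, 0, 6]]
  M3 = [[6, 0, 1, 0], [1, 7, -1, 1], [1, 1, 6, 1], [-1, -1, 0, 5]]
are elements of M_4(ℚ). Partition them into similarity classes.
2 classes: {M1}, {M2, M3}

Characteristic polynomials: χ_{M1} = (x - 4)^4, χ_{M2} = (x - 6)^4, χ_{M3} = (x - 6)^4.

{M1}: invariant factors (x - 4)^2, (x - 4)^2.

{M2, M3}: invariant factors x - 6, (x - 6)^3.

Matrices are similar if and only if their invariant-factor lists agree; the partition into similarity classes is {M1}, {M2, M3}.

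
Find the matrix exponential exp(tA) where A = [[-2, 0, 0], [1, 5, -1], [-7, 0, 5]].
A has Jordan form J = [[-2, 0, 0], [0, 5, 1], [0, 0, 5]] with A = PJP^{-1}, so e^{tA} = P e^{tJ} P^{-1}.

For a Jordan block J_k(λ), e^{tJ_k(λ)} = e^{λt} · (I + tN + t^2 N^2/2! + ... + t^{k-1} N^{k-1}/(k-1)!) where N is the nilpotent superdiagonal part.

Assembling the blocks and conjugating back gives the entries of e^{tA} as shown above.

e^{tA} = [[e^{-2*t}, 0, 0], [t*e^{5*t}, e^{5*t}, -t*e^{5*t}], [(1 - e^{7*t})*e^{-2*t}, 0, e^{5*t}]]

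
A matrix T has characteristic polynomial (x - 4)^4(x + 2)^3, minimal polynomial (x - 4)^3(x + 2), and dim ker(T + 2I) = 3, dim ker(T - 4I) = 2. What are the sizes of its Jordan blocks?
Jordan blocks: (-2, 1), (-2, 1), (-2, 1), (4, 3), (4, 1)

λ = -2: algebraic multiplicity 3 (exponent in χ_T), largest block size 1 (exponent in m_T), 3 blocks (geometric multiplicity). These force block sizes [1, 1, 1].
λ = 4: algebraic multiplicity 4 (exponent in χ_T), largest block size 3 (exponent in m_T), 2 blocks (geometric multiplicity). These force block sizes [3, 1].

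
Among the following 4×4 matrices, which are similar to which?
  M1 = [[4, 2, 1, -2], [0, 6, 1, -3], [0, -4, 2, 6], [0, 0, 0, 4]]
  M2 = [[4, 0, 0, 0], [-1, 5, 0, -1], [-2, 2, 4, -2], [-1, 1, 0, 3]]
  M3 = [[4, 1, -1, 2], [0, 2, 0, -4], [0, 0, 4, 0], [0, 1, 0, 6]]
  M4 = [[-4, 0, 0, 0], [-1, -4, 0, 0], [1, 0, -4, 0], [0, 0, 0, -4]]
3 classes: {M1, M3}, {M2}, {M4}

Characteristic polynomials: χ_{M1} = (x - 4)^4, χ_{M2} = (x - 4)^4, χ_{M3} = (x - 4)^4, χ_{M4} = (x + 4)^4.

{M1, M3}: invariant factors (x - 4)^2, (x - 4)^2.

{M2}: invariant factors x - 4, x - 4, (x - 4)^2.

{M4}: invariant factors x + 4, x + 4, (x + 4)^2.

Matrices are similar if and only if their invariant-factor lists agree; the partition into similarity classes is {M1, M3}, {M2}, {M4}.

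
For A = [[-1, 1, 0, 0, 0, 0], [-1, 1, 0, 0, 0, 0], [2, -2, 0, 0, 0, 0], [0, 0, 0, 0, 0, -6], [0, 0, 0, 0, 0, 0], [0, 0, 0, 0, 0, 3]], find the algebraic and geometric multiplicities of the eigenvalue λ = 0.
algebraic multiplicity 5, geometric multiplicity 4

The characteristic polynomial is x^5(x - 3), so the factor x appears with exponent 5: the algebraic multiplicity is 5.

rank(A) = 2, so the eigenspace has dimension 6 - 2 = 4: the geometric multiplicity is 4.

Since 4 < 5, A is not diagonalizable.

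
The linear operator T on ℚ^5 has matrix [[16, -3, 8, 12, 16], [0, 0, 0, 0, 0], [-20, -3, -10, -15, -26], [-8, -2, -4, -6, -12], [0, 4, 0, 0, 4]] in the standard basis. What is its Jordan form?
J = [[0, 1, 0, 0, 0], [0, 0, 0, 0, 0], [0, 0, 0, 1, 0], [0, 0, 0, 0, 0], [0, 0, 0, 0, 4]]

The characteristic polynomial is det(xI - A) = x^4(x - 4), so the eigenvalues are 0 (algebraic multiplicity 4), 4 (algebraic multiplicity 1).

For λ = 0: rank(A) = 3, rank(A^2) = 1. The eigenspace has dimension 5 - 3 = 2, so there are 2 Jordan blocks; the rank sequence gives block sizes [2, 2].

For λ = 4: algebraic multiplicity 1 gives one 1×1 block.

Assembling the blocks gives the Jordan form J above.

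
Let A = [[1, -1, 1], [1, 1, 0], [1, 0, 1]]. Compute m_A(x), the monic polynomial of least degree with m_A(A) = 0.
The characteristic polynomial factors as (x - 1)^3. The minimal polynomial is ∏(x - λ)^{k_λ} where k_λ is the size of the largest Jordan block at λ.

For λ = 1: rank(A - I) = 2, and the largest Jordan block has size 3 (the smallest k with rank((A - I)^k) = rank((A - I)^(k+1))).

So m_A(x) = (x - 1)^3.

m_A(x) = (x - 1)^3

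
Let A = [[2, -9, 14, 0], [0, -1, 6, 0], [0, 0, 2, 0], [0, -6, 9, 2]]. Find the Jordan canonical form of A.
J = [[-1, 0, 0, 0], [0, 2, 1, 0], [0, 0, 2, 0], [0, 0, 0, 2]]

The characteristic polynomial is det(xI - A) = (x - 2)^3(x + 1), so the eigenvalues are -1 (algebraic multiplicity 1), 2 (algebraic multiplicity 3).

For λ = -1: algebraic multiplicity 1 gives one 1×1 block.

For λ = 2: rank(A - 2I) = 2, rank((A - 2I)^2) = 1. The eigenspace has dimension 4 - 2 = 2, so there are 2 Jordan blocks; the rank sequence gives block sizes [2, 1].

Assembling the blocks gives the Jordan form J above.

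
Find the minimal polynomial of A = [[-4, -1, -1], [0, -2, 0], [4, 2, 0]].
The characteristic polynomial factors as (x + 2)^3. The minimal polynomial is ∏(x - λ)^{k_λ} where k_λ is the size of the largest Jordan block at λ.

For λ = -2: rank(A + 2I) = 1, and the largest Jordan block has size 2 (the smallest k with rank((A + 2I)^k) = rank((A + 2I)^(k+1))).

So m_A(x) = (x + 2)^2.

m_A(x) = (x + 2)^2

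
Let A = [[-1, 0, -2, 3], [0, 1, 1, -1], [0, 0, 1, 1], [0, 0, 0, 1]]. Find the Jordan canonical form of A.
J = [[-1, 0, 0, 0], [0, 1, 1, 0], [0, 0, 1, 1], [0, 0, 0, 1]]

The characteristic polynomial is det(xI - A) = (x - 1)^3(x + 1), so the eigenvalues are -1 (algebraic multiplicity 1), 1 (algebraic multiplicity 3).

For λ = -1: algebraic multiplicity 1 gives one 1×1 block.

For λ = 1: rank(A - I) = 3, rank((A - I)^2) = 2, rank((A - I)^3) = 1. The eigenspace has dimension 4 - 3 = 1, so there is 1 Jordan block; the rank sequence gives block sizes [3].

Assembling the blocks gives the Jordan form J above.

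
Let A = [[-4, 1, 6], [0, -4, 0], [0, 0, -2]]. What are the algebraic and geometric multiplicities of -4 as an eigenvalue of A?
The characteristic polynomial is (x + 2)(x + 4)^2, so the factor x + 4 appears with exponent 2: the algebraic multiplicity is 2.

rank(A + 4I) = 2, so the eigenspace has dimension 3 - 2 = 1: the geometric multiplicity is 1.

Since 1 < 2, A is not diagonalizable.

algebraic multiplicity 2, geometric multiplicity 1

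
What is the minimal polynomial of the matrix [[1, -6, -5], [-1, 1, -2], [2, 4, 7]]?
The characteristic polynomial factors as (x - 3)^3. The minimal polynomial is ∏(x - λ)^{k_λ} where k_λ is the size of the largest Jordan block at λ.

For λ = 3: rank(A - 3I) = 2, and the largest Jordan block has size 3 (the smallest k with rank((A - 3I)^k) = rank((A - 3I)^(k+1))).

So m_A(x) = (x - 3)^3.

m_A(x) = (x - 3)^3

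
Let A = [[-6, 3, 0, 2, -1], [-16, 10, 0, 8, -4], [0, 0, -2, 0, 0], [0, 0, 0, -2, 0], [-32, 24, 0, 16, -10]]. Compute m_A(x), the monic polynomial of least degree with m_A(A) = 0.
The characteristic polynomial factors as (x + 2)^5. The minimal polynomial is ∏(x - λ)^{k_λ} where k_λ is the size of the largest Jordan block at λ.

For λ = -2: rank(A + 2I) = 1, and the largest Jordan block has size 2 (the smallest k with rank((A + 2I)^k) = rank((A + 2I)^(k+1))).

So m_A(x) = (x + 2)^2.

m_A(x) = (x + 2)^2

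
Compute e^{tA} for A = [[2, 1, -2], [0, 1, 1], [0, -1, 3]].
A has Jordan form J = [[2, 1, 0], [0, 2, 1], [0, 0, 2]] with A = PJP^{-1}, so e^{tA} = P e^{tJ} P^{-1}.

For a Jordan block J_k(λ), e^{tJ_k(λ)} = e^{λt} · (I + tN + t^2 N^2/2! + ... + t^{k-1} N^{k-1}/(k-1)!) where N is the nilpotent superdiagonal part.

Assembling the blocks and conjugating back gives the entries of e^{tA} as shown above.

e^{tA} = [[e^{2*t}, t*(t + 2)*e^{2*t}/2, t*(-t - 4)*e^{2*t}/2], [0, (1 - t)*e^{2*t}, t*e^{2*t}], [0, -t*e^{2*t}, (t + 1)*e^{2*t}]]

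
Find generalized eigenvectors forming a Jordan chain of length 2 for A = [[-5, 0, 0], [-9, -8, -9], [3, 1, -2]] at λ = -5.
v_1 = [[0, 1, 0]]^T, v_2 = [[0, -3, 1]]^T

We seek v_1 ∈ ker((A + 5I)^2) \ ker(A + 5I), then set v_{i+1} = (A + 5I) v_i.

One such chain is v_1 = [[0, 1, 0]]^T, v_2 = [[0, -3, 1]]^T. Check: (A + 5I) v_2 = [[0, 0, 0]]^T = 0.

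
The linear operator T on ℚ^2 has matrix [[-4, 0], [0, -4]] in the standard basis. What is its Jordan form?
The characteristic polynomial is det(xI - A) = (x + 4)^2, so the eigenvalues are -4 (algebraic multiplicity 2).

For λ = -4: rank(A + 4I) = 0. The eigenspace has dimension 2 - 0 = 2, so there are 2 Jordan blocks; the rank sequence gives block sizes [1, 1].

Assembling the blocks gives the Jordan form J above.

J = [[-4, 0], [0, -4]]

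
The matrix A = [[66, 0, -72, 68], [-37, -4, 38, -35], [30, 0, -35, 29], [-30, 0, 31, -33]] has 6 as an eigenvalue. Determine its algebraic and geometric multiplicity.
The characteristic polynomial is (x - 6)(x + 4)^3, so the factor x - 6 appears with exponent 1: the algebraic multiplicity is 1.

rank(A - 6I) = 3, so the eigenspace has dimension 4 - 3 = 1: the geometric multiplicity is 1.

algebraic multiplicity 1, geometric multiplicity 1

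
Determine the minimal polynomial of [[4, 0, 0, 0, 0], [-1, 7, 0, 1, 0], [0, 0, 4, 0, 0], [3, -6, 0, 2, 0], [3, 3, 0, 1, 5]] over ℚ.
m_A(x) = (x - 5)^2(x - 4)^2

The characteristic polynomial factors as (x - 5)^2(x - 4)^3. The minimal polynomial is ∏(x - λ)^{k_λ} where k_λ is the size of the largest Jordan block at λ.

For λ = 4: rank(A - 4I) = 3, and the largest Jordan block has size 2 (the smallest k with rank((A - 4I)^k) = rank((A - 4I)^(k+1))).
For λ = 5: rank(A - 5I) = 4, and the largest Jordan block has size 2 (the smallest k with rank((A - 5I)^k) = rank((A - 5I)^(k+1))).

So m_A(x) = (x - 5)^2(x - 4)^2.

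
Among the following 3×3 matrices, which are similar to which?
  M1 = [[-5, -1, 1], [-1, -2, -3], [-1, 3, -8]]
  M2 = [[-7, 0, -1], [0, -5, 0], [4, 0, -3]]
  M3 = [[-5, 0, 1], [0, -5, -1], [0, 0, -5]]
Characteristic polynomials: χ_{M1} = (x + 5)^3, χ_{M2} = (x + 5)^3, χ_{M3} = (x + 5)^3.

{M1}: invariant factors (x + 5)^3.

{M2, M3}: invariant factors x + 5, (x + 5)^2.

Matrices are similar if and only if their invariant-factor lists agree; the partition into similarity classes is {M1}, {M2, M3}.

2 classes: {M1}, {M2, M3}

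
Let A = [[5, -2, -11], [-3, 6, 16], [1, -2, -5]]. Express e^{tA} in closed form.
A has Jordan form J = [[2, 1, 0], [0, 2, 1], [0, 0, 2]] with A = PJP^{-1}, so e^{tA} = P e^{tJ} P^{-1}.

For a Jordan block J_k(λ), e^{tJ_k(λ)} = e^{λt} · (I + tN + t^2 N^2/2! + ... + t^{k-1} N^{k-1}/(k-1)!) where N is the nilpotent superdiagonal part.

Assembling the blocks and conjugating back gives the entries of e^{tA} as shown above.

e^{tA} = [[(2*t^2 + 3*t + 1)*e^{2*t}, 2*t*(2*t - 1)*e^{2*t}, t*(6*t - 11)*e^{2*t}], [t*(-5*t - 6)*e^{2*t}/2, (-5*t^2 + 4*t + 1)*e^{2*t}, t*(32 - 15*t)*e^{2*t}/2], [t*(t + 1)*e^{2*t}, 2*t*(t - 1)*e^{2*t}, (3*t^2 - 7*t + 1)*e^{2*t}]]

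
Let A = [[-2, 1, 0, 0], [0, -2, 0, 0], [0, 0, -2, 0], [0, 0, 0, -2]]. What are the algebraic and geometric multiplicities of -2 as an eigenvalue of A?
algebraic multiplicity 4, geometric multiplicity 3

The characteristic polynomial is (x + 2)^4, so the factor x + 2 appears with exponent 4: the algebraic multiplicity is 4.

rank(A + 2I) = 1, so the eigenspace has dimension 4 - 1 = 3: the geometric multiplicity is 3.

Since 3 < 4, A is not diagonalizable.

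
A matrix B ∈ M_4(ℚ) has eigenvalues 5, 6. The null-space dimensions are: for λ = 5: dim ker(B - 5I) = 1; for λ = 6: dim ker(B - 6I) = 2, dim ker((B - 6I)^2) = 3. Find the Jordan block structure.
λ = 5: successive nullity increments [1] count blocks of size ≥ k; block sizes are [1].
λ = 6: successive nullity increments [2, 1] count blocks of size ≥ k; block sizes are [2, 1].

Jordan blocks: (5, 1), (6, 2), (6, 1)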